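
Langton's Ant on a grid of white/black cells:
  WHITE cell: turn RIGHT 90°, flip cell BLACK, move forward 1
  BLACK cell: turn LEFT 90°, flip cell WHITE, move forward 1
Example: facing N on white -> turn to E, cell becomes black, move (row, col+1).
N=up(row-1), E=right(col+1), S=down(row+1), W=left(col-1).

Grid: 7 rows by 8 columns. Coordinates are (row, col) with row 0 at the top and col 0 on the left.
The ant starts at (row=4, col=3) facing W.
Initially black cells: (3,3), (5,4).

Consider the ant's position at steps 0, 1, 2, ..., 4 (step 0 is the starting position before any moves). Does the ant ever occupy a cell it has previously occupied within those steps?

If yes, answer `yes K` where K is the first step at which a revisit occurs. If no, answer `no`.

Step 1: on WHITE (4,3): turn R to N, flip to black, move to (3,3). |black|=3 — new cell
Step 2: on BLACK (3,3): turn L to W, flip to white, move to (3,2). |black|=2 — new cell
Step 3: on WHITE (3,2): turn R to N, flip to black, move to (2,2). |black|=3 — new cell
Step 4: on WHITE (2,2): turn R to E, flip to black, move to (2,3). |black|=4 — new cell
No revisit within 4 steps.

Answer: no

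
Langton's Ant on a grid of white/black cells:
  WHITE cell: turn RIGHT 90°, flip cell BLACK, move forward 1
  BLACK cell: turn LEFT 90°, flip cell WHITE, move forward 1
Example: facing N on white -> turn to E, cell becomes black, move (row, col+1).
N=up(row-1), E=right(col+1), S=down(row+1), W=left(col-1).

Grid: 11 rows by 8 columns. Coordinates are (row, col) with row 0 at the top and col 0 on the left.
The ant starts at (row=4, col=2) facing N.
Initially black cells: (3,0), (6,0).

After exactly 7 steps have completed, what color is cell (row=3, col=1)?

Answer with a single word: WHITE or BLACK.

Step 1: on WHITE (4,2): turn R to E, flip to black, move to (4,3). |black|=3
Step 2: on WHITE (4,3): turn R to S, flip to black, move to (5,3). |black|=4
Step 3: on WHITE (5,3): turn R to W, flip to black, move to (5,2). |black|=5
Step 4: on WHITE (5,2): turn R to N, flip to black, move to (4,2). |black|=6
Step 5: on BLACK (4,2): turn L to W, flip to white, move to (4,1). |black|=5
Step 6: on WHITE (4,1): turn R to N, flip to black, move to (3,1). |black|=6
Step 7: on WHITE (3,1): turn R to E, flip to black, move to (3,2). |black|=7

Answer: BLACK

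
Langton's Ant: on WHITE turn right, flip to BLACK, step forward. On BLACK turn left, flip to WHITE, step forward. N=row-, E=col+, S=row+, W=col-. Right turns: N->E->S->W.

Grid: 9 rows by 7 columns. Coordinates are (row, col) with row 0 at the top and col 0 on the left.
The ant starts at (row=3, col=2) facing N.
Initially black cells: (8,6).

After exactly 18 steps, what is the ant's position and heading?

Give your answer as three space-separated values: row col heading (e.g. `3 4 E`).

Answer: 4 1 S

Derivation:
Step 1: on WHITE (3,2): turn R to E, flip to black, move to (3,3). |black|=2
Step 2: on WHITE (3,3): turn R to S, flip to black, move to (4,3). |black|=3
Step 3: on WHITE (4,3): turn R to W, flip to black, move to (4,2). |black|=4
Step 4: on WHITE (4,2): turn R to N, flip to black, move to (3,2). |black|=5
Step 5: on BLACK (3,2): turn L to W, flip to white, move to (3,1). |black|=4
Step 6: on WHITE (3,1): turn R to N, flip to black, move to (2,1). |black|=5
Step 7: on WHITE (2,1): turn R to E, flip to black, move to (2,2). |black|=6
Step 8: on WHITE (2,2): turn R to S, flip to black, move to (3,2). |black|=7
Step 9: on WHITE (3,2): turn R to W, flip to black, move to (3,1). |black|=8
Step 10: on BLACK (3,1): turn L to S, flip to white, move to (4,1). |black|=7
Step 11: on WHITE (4,1): turn R to W, flip to black, move to (4,0). |black|=8
Step 12: on WHITE (4,0): turn R to N, flip to black, move to (3,0). |black|=9
Step 13: on WHITE (3,0): turn R to E, flip to black, move to (3,1). |black|=10
Step 14: on WHITE (3,1): turn R to S, flip to black, move to (4,1). |black|=11
Step 15: on BLACK (4,1): turn L to E, flip to white, move to (4,2). |black|=10
Step 16: on BLACK (4,2): turn L to N, flip to white, move to (3,2). |black|=9
Step 17: on BLACK (3,2): turn L to W, flip to white, move to (3,1). |black|=8
Step 18: on BLACK (3,1): turn L to S, flip to white, move to (4,1). |black|=7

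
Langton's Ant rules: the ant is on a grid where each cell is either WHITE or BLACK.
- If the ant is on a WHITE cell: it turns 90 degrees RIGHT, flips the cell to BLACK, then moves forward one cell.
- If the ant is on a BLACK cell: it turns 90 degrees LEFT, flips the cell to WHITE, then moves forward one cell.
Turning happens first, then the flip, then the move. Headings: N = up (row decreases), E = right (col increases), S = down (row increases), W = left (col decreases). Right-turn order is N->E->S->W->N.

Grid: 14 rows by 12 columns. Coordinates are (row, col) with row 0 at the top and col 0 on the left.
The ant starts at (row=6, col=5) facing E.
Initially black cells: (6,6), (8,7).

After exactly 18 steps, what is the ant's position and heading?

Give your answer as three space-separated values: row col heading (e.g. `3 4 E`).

Step 1: on WHITE (6,5): turn R to S, flip to black, move to (7,5). |black|=3
Step 2: on WHITE (7,5): turn R to W, flip to black, move to (7,4). |black|=4
Step 3: on WHITE (7,4): turn R to N, flip to black, move to (6,4). |black|=5
Step 4: on WHITE (6,4): turn R to E, flip to black, move to (6,5). |black|=6
Step 5: on BLACK (6,5): turn L to N, flip to white, move to (5,5). |black|=5
Step 6: on WHITE (5,5): turn R to E, flip to black, move to (5,6). |black|=6
Step 7: on WHITE (5,6): turn R to S, flip to black, move to (6,6). |black|=7
Step 8: on BLACK (6,6): turn L to E, flip to white, move to (6,7). |black|=6
Step 9: on WHITE (6,7): turn R to S, flip to black, move to (7,7). |black|=7
Step 10: on WHITE (7,7): turn R to W, flip to black, move to (7,6). |black|=8
Step 11: on WHITE (7,6): turn R to N, flip to black, move to (6,6). |black|=9
Step 12: on WHITE (6,6): turn R to E, flip to black, move to (6,7). |black|=10
Step 13: on BLACK (6,7): turn L to N, flip to white, move to (5,7). |black|=9
Step 14: on WHITE (5,7): turn R to E, flip to black, move to (5,8). |black|=10
Step 15: on WHITE (5,8): turn R to S, flip to black, move to (6,8). |black|=11
Step 16: on WHITE (6,8): turn R to W, flip to black, move to (6,7). |black|=12
Step 17: on WHITE (6,7): turn R to N, flip to black, move to (5,7). |black|=13
Step 18: on BLACK (5,7): turn L to W, flip to white, move to (5,6). |black|=12

Answer: 5 6 W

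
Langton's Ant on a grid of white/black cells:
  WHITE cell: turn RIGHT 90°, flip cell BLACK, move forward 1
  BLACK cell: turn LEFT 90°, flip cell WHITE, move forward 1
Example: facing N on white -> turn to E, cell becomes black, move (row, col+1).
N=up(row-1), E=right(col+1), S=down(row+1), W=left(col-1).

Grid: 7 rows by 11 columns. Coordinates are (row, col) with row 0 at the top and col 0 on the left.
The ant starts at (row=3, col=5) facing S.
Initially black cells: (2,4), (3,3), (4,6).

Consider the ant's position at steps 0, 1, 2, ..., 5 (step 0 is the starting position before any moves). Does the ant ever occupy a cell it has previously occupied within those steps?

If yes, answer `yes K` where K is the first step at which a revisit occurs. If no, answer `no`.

Answer: no

Derivation:
Step 1: on WHITE (3,5): turn R to W, flip to black, move to (3,4). |black|=4 — new cell
Step 2: on WHITE (3,4): turn R to N, flip to black, move to (2,4). |black|=5 — new cell
Step 3: on BLACK (2,4): turn L to W, flip to white, move to (2,3). |black|=4 — new cell
Step 4: on WHITE (2,3): turn R to N, flip to black, move to (1,3). |black|=5 — new cell
Step 5: on WHITE (1,3): turn R to E, flip to black, move to (1,4). |black|=6 — new cell
No revisit within 5 steps.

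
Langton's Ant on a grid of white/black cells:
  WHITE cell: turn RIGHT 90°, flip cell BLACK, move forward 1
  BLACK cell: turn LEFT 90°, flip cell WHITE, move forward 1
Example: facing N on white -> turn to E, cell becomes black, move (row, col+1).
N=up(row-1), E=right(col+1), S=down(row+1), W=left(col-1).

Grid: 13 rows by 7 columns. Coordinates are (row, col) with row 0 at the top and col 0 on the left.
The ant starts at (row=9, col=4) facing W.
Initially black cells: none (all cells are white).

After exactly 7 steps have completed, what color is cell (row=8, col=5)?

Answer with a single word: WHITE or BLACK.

Answer: BLACK

Derivation:
Step 1: on WHITE (9,4): turn R to N, flip to black, move to (8,4). |black|=1
Step 2: on WHITE (8,4): turn R to E, flip to black, move to (8,5). |black|=2
Step 3: on WHITE (8,5): turn R to S, flip to black, move to (9,5). |black|=3
Step 4: on WHITE (9,5): turn R to W, flip to black, move to (9,4). |black|=4
Step 5: on BLACK (9,4): turn L to S, flip to white, move to (10,4). |black|=3
Step 6: on WHITE (10,4): turn R to W, flip to black, move to (10,3). |black|=4
Step 7: on WHITE (10,3): turn R to N, flip to black, move to (9,3). |black|=5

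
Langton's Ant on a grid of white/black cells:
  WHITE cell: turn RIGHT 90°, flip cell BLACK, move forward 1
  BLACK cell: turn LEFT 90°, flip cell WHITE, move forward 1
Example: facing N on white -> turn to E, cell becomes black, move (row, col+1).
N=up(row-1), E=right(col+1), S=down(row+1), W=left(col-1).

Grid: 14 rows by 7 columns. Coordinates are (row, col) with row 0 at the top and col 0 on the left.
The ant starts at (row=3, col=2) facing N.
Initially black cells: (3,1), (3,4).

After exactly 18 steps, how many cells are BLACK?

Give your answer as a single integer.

Step 1: on WHITE (3,2): turn R to E, flip to black, move to (3,3). |black|=3
Step 2: on WHITE (3,3): turn R to S, flip to black, move to (4,3). |black|=4
Step 3: on WHITE (4,3): turn R to W, flip to black, move to (4,2). |black|=5
Step 4: on WHITE (4,2): turn R to N, flip to black, move to (3,2). |black|=6
Step 5: on BLACK (3,2): turn L to W, flip to white, move to (3,1). |black|=5
Step 6: on BLACK (3,1): turn L to S, flip to white, move to (4,1). |black|=4
Step 7: on WHITE (4,1): turn R to W, flip to black, move to (4,0). |black|=5
Step 8: on WHITE (4,0): turn R to N, flip to black, move to (3,0). |black|=6
Step 9: on WHITE (3,0): turn R to E, flip to black, move to (3,1). |black|=7
Step 10: on WHITE (3,1): turn R to S, flip to black, move to (4,1). |black|=8
Step 11: on BLACK (4,1): turn L to E, flip to white, move to (4,2). |black|=7
Step 12: on BLACK (4,2): turn L to N, flip to white, move to (3,2). |black|=6
Step 13: on WHITE (3,2): turn R to E, flip to black, move to (3,3). |black|=7
Step 14: on BLACK (3,3): turn L to N, flip to white, move to (2,3). |black|=6
Step 15: on WHITE (2,3): turn R to E, flip to black, move to (2,4). |black|=7
Step 16: on WHITE (2,4): turn R to S, flip to black, move to (3,4). |black|=8
Step 17: on BLACK (3,4): turn L to E, flip to white, move to (3,5). |black|=7
Step 18: on WHITE (3,5): turn R to S, flip to black, move to (4,5). |black|=8

Answer: 8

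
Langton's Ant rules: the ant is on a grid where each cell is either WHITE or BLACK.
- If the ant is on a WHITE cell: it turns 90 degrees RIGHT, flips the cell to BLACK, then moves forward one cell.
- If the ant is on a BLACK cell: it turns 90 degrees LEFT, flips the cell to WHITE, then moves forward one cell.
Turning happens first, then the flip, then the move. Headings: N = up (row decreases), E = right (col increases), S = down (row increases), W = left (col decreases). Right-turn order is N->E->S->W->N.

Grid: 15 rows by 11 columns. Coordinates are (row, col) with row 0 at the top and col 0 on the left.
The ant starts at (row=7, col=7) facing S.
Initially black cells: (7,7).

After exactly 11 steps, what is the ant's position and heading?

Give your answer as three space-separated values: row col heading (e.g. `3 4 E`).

Answer: 6 7 W

Derivation:
Step 1: on BLACK (7,7): turn L to E, flip to white, move to (7,8). |black|=0
Step 2: on WHITE (7,8): turn R to S, flip to black, move to (8,8). |black|=1
Step 3: on WHITE (8,8): turn R to W, flip to black, move to (8,7). |black|=2
Step 4: on WHITE (8,7): turn R to N, flip to black, move to (7,7). |black|=3
Step 5: on WHITE (7,7): turn R to E, flip to black, move to (7,8). |black|=4
Step 6: on BLACK (7,8): turn L to N, flip to white, move to (6,8). |black|=3
Step 7: on WHITE (6,8): turn R to E, flip to black, move to (6,9). |black|=4
Step 8: on WHITE (6,9): turn R to S, flip to black, move to (7,9). |black|=5
Step 9: on WHITE (7,9): turn R to W, flip to black, move to (7,8). |black|=6
Step 10: on WHITE (7,8): turn R to N, flip to black, move to (6,8). |black|=7
Step 11: on BLACK (6,8): turn L to W, flip to white, move to (6,7). |black|=6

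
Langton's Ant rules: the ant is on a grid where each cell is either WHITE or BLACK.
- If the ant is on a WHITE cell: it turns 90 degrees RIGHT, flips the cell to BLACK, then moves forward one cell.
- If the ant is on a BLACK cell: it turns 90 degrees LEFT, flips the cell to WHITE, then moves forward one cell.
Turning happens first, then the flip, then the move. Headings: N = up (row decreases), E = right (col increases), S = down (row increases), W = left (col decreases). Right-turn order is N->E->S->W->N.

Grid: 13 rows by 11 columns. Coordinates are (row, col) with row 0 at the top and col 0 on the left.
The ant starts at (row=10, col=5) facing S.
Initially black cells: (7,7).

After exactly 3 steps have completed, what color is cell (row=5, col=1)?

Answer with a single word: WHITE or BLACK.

Answer: WHITE

Derivation:
Step 1: on WHITE (10,5): turn R to W, flip to black, move to (10,4). |black|=2
Step 2: on WHITE (10,4): turn R to N, flip to black, move to (9,4). |black|=3
Step 3: on WHITE (9,4): turn R to E, flip to black, move to (9,5). |black|=4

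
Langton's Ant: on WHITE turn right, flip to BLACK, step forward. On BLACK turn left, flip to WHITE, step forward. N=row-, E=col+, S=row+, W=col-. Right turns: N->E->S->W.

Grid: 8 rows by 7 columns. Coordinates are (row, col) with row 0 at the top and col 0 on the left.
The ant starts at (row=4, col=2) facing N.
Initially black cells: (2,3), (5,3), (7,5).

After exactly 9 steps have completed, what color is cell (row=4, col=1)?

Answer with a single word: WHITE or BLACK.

Answer: WHITE

Derivation:
Step 1: on WHITE (4,2): turn R to E, flip to black, move to (4,3). |black|=4
Step 2: on WHITE (4,3): turn R to S, flip to black, move to (5,3). |black|=5
Step 3: on BLACK (5,3): turn L to E, flip to white, move to (5,4). |black|=4
Step 4: on WHITE (5,4): turn R to S, flip to black, move to (6,4). |black|=5
Step 5: on WHITE (6,4): turn R to W, flip to black, move to (6,3). |black|=6
Step 6: on WHITE (6,3): turn R to N, flip to black, move to (5,3). |black|=7
Step 7: on WHITE (5,3): turn R to E, flip to black, move to (5,4). |black|=8
Step 8: on BLACK (5,4): turn L to N, flip to white, move to (4,4). |black|=7
Step 9: on WHITE (4,4): turn R to E, flip to black, move to (4,5). |black|=8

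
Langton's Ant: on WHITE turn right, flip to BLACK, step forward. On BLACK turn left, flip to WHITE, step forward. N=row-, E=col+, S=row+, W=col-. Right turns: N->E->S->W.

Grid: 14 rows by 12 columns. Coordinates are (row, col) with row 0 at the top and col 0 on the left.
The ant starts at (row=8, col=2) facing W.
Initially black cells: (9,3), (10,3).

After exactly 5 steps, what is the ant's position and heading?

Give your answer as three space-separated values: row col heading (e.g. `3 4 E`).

Step 1: on WHITE (8,2): turn R to N, flip to black, move to (7,2). |black|=3
Step 2: on WHITE (7,2): turn R to E, flip to black, move to (7,3). |black|=4
Step 3: on WHITE (7,3): turn R to S, flip to black, move to (8,3). |black|=5
Step 4: on WHITE (8,3): turn R to W, flip to black, move to (8,2). |black|=6
Step 5: on BLACK (8,2): turn L to S, flip to white, move to (9,2). |black|=5

Answer: 9 2 S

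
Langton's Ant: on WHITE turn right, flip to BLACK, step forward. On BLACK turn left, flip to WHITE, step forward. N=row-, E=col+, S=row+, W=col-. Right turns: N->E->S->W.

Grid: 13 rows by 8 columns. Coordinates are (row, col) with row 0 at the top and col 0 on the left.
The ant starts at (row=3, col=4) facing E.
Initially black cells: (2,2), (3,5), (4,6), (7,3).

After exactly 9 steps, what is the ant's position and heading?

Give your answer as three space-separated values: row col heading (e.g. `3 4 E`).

Step 1: on WHITE (3,4): turn R to S, flip to black, move to (4,4). |black|=5
Step 2: on WHITE (4,4): turn R to W, flip to black, move to (4,3). |black|=6
Step 3: on WHITE (4,3): turn R to N, flip to black, move to (3,3). |black|=7
Step 4: on WHITE (3,3): turn R to E, flip to black, move to (3,4). |black|=8
Step 5: on BLACK (3,4): turn L to N, flip to white, move to (2,4). |black|=7
Step 6: on WHITE (2,4): turn R to E, flip to black, move to (2,5). |black|=8
Step 7: on WHITE (2,5): turn R to S, flip to black, move to (3,5). |black|=9
Step 8: on BLACK (3,5): turn L to E, flip to white, move to (3,6). |black|=8
Step 9: on WHITE (3,6): turn R to S, flip to black, move to (4,6). |black|=9

Answer: 4 6 S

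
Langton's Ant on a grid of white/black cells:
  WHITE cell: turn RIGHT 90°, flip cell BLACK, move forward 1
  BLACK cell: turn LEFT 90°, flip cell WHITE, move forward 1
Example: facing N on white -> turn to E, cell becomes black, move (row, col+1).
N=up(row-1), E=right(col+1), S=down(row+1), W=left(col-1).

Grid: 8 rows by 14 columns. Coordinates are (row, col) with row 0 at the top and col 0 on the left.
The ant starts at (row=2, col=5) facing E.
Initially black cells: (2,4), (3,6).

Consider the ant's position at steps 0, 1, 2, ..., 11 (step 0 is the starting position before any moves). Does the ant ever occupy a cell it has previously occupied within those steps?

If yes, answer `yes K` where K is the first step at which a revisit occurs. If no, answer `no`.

Answer: yes 7

Derivation:
Step 1: on WHITE (2,5): turn R to S, flip to black, move to (3,5). |black|=3 — new cell
Step 2: on WHITE (3,5): turn R to W, flip to black, move to (3,4). |black|=4 — new cell
Step 3: on WHITE (3,4): turn R to N, flip to black, move to (2,4). |black|=5 — new cell
Step 4: on BLACK (2,4): turn L to W, flip to white, move to (2,3). |black|=4 — new cell
Step 5: on WHITE (2,3): turn R to N, flip to black, move to (1,3). |black|=5 — new cell
Step 6: on WHITE (1,3): turn R to E, flip to black, move to (1,4). |black|=6 — new cell
Step 7: on WHITE (1,4): turn R to S, flip to black, move to (2,4). |black|=7 — REVISIT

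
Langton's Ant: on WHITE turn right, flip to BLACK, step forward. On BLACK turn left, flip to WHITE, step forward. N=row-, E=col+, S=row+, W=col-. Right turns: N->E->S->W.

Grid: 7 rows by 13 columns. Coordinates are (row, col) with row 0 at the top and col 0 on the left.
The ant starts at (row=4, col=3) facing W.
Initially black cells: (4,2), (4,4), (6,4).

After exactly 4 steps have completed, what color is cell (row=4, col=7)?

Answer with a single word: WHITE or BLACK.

Step 1: on WHITE (4,3): turn R to N, flip to black, move to (3,3). |black|=4
Step 2: on WHITE (3,3): turn R to E, flip to black, move to (3,4). |black|=5
Step 3: on WHITE (3,4): turn R to S, flip to black, move to (4,4). |black|=6
Step 4: on BLACK (4,4): turn L to E, flip to white, move to (4,5). |black|=5

Answer: WHITE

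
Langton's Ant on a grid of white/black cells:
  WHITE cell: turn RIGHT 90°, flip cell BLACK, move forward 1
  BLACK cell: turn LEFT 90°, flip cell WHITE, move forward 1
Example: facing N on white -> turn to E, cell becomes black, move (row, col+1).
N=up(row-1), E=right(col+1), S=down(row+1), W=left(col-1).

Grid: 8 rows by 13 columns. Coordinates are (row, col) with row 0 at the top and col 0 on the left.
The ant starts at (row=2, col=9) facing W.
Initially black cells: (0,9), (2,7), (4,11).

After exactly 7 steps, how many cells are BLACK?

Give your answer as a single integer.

Step 1: on WHITE (2,9): turn R to N, flip to black, move to (1,9). |black|=4
Step 2: on WHITE (1,9): turn R to E, flip to black, move to (1,10). |black|=5
Step 3: on WHITE (1,10): turn R to S, flip to black, move to (2,10). |black|=6
Step 4: on WHITE (2,10): turn R to W, flip to black, move to (2,9). |black|=7
Step 5: on BLACK (2,9): turn L to S, flip to white, move to (3,9). |black|=6
Step 6: on WHITE (3,9): turn R to W, flip to black, move to (3,8). |black|=7
Step 7: on WHITE (3,8): turn R to N, flip to black, move to (2,8). |black|=8

Answer: 8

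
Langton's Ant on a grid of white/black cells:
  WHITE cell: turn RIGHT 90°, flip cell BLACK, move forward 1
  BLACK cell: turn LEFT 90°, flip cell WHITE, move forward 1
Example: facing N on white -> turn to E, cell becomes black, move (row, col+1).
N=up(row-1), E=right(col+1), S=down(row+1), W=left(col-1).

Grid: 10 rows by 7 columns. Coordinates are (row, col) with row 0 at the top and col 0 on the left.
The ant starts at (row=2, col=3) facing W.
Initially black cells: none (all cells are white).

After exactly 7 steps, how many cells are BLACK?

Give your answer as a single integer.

Answer: 5

Derivation:
Step 1: on WHITE (2,3): turn R to N, flip to black, move to (1,3). |black|=1
Step 2: on WHITE (1,3): turn R to E, flip to black, move to (1,4). |black|=2
Step 3: on WHITE (1,4): turn R to S, flip to black, move to (2,4). |black|=3
Step 4: on WHITE (2,4): turn R to W, flip to black, move to (2,3). |black|=4
Step 5: on BLACK (2,3): turn L to S, flip to white, move to (3,3). |black|=3
Step 6: on WHITE (3,3): turn R to W, flip to black, move to (3,2). |black|=4
Step 7: on WHITE (3,2): turn R to N, flip to black, move to (2,2). |black|=5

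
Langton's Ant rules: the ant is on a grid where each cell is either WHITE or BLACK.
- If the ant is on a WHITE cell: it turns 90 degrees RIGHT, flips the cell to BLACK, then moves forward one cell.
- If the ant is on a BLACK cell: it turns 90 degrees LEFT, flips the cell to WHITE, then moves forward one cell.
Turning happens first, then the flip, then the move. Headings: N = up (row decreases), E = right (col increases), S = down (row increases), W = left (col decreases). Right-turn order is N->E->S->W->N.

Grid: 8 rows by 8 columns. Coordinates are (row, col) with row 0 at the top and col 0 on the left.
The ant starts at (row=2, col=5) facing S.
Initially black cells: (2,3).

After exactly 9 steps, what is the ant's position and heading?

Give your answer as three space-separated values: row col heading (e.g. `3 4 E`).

Step 1: on WHITE (2,5): turn R to W, flip to black, move to (2,4). |black|=2
Step 2: on WHITE (2,4): turn R to N, flip to black, move to (1,4). |black|=3
Step 3: on WHITE (1,4): turn R to E, flip to black, move to (1,5). |black|=4
Step 4: on WHITE (1,5): turn R to S, flip to black, move to (2,5). |black|=5
Step 5: on BLACK (2,5): turn L to E, flip to white, move to (2,6). |black|=4
Step 6: on WHITE (2,6): turn R to S, flip to black, move to (3,6). |black|=5
Step 7: on WHITE (3,6): turn R to W, flip to black, move to (3,5). |black|=6
Step 8: on WHITE (3,5): turn R to N, flip to black, move to (2,5). |black|=7
Step 9: on WHITE (2,5): turn R to E, flip to black, move to (2,6). |black|=8

Answer: 2 6 E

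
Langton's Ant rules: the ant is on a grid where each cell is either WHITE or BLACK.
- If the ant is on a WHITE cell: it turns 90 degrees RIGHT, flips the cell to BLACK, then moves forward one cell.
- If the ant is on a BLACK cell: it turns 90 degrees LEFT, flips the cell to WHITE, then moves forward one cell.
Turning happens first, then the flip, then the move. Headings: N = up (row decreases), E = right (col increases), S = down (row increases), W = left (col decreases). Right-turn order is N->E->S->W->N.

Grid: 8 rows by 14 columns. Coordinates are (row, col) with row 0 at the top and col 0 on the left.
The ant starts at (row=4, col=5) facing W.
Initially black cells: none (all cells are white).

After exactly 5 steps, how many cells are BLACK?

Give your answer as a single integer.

Step 1: on WHITE (4,5): turn R to N, flip to black, move to (3,5). |black|=1
Step 2: on WHITE (3,5): turn R to E, flip to black, move to (3,6). |black|=2
Step 3: on WHITE (3,6): turn R to S, flip to black, move to (4,6). |black|=3
Step 4: on WHITE (4,6): turn R to W, flip to black, move to (4,5). |black|=4
Step 5: on BLACK (4,5): turn L to S, flip to white, move to (5,5). |black|=3

Answer: 3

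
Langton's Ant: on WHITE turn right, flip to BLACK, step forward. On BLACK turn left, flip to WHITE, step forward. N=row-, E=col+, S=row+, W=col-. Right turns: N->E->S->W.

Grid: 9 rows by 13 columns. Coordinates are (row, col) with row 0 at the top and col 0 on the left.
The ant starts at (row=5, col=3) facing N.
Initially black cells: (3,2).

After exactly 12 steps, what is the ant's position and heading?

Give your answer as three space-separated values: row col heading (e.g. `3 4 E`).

Answer: 5 1 N

Derivation:
Step 1: on WHITE (5,3): turn R to E, flip to black, move to (5,4). |black|=2
Step 2: on WHITE (5,4): turn R to S, flip to black, move to (6,4). |black|=3
Step 3: on WHITE (6,4): turn R to W, flip to black, move to (6,3). |black|=4
Step 4: on WHITE (6,3): turn R to N, flip to black, move to (5,3). |black|=5
Step 5: on BLACK (5,3): turn L to W, flip to white, move to (5,2). |black|=4
Step 6: on WHITE (5,2): turn R to N, flip to black, move to (4,2). |black|=5
Step 7: on WHITE (4,2): turn R to E, flip to black, move to (4,3). |black|=6
Step 8: on WHITE (4,3): turn R to S, flip to black, move to (5,3). |black|=7
Step 9: on WHITE (5,3): turn R to W, flip to black, move to (5,2). |black|=8
Step 10: on BLACK (5,2): turn L to S, flip to white, move to (6,2). |black|=7
Step 11: on WHITE (6,2): turn R to W, flip to black, move to (6,1). |black|=8
Step 12: on WHITE (6,1): turn R to N, flip to black, move to (5,1). |black|=9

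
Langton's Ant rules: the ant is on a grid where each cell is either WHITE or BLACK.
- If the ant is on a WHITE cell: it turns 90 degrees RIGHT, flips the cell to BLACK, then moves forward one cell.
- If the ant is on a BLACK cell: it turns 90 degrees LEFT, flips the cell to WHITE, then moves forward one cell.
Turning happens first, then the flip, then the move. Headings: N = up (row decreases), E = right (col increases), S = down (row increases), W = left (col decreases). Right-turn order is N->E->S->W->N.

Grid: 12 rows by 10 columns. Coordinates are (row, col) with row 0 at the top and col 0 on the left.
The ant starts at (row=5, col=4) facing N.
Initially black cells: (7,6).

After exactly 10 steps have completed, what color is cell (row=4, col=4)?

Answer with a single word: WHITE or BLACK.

Step 1: on WHITE (5,4): turn R to E, flip to black, move to (5,5). |black|=2
Step 2: on WHITE (5,5): turn R to S, flip to black, move to (6,5). |black|=3
Step 3: on WHITE (6,5): turn R to W, flip to black, move to (6,4). |black|=4
Step 4: on WHITE (6,4): turn R to N, flip to black, move to (5,4). |black|=5
Step 5: on BLACK (5,4): turn L to W, flip to white, move to (5,3). |black|=4
Step 6: on WHITE (5,3): turn R to N, flip to black, move to (4,3). |black|=5
Step 7: on WHITE (4,3): turn R to E, flip to black, move to (4,4). |black|=6
Step 8: on WHITE (4,4): turn R to S, flip to black, move to (5,4). |black|=7
Step 9: on WHITE (5,4): turn R to W, flip to black, move to (5,3). |black|=8
Step 10: on BLACK (5,3): turn L to S, flip to white, move to (6,3). |black|=7

Answer: BLACK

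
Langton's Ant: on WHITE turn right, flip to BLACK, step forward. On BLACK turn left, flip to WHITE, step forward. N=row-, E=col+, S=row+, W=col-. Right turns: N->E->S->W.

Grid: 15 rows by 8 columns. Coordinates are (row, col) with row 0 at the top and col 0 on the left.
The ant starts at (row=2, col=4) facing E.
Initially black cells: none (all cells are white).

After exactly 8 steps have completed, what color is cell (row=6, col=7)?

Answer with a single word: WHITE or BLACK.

Step 1: on WHITE (2,4): turn R to S, flip to black, move to (3,4). |black|=1
Step 2: on WHITE (3,4): turn R to W, flip to black, move to (3,3). |black|=2
Step 3: on WHITE (3,3): turn R to N, flip to black, move to (2,3). |black|=3
Step 4: on WHITE (2,3): turn R to E, flip to black, move to (2,4). |black|=4
Step 5: on BLACK (2,4): turn L to N, flip to white, move to (1,4). |black|=3
Step 6: on WHITE (1,4): turn R to E, flip to black, move to (1,5). |black|=4
Step 7: on WHITE (1,5): turn R to S, flip to black, move to (2,5). |black|=5
Step 8: on WHITE (2,5): turn R to W, flip to black, move to (2,4). |black|=6

Answer: WHITE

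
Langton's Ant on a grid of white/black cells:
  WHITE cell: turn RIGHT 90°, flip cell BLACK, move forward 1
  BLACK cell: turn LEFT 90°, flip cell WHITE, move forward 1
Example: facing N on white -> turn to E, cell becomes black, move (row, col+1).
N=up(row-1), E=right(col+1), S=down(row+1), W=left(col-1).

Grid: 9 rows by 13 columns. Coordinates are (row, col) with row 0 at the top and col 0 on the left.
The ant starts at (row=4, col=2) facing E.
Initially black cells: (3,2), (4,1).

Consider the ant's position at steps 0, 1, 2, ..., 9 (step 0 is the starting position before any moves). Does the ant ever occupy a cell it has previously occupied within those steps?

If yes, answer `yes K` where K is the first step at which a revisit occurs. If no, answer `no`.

Answer: yes 7

Derivation:
Step 1: on WHITE (4,2): turn R to S, flip to black, move to (5,2). |black|=3 — new cell
Step 2: on WHITE (5,2): turn R to W, flip to black, move to (5,1). |black|=4 — new cell
Step 3: on WHITE (5,1): turn R to N, flip to black, move to (4,1). |black|=5 — new cell
Step 4: on BLACK (4,1): turn L to W, flip to white, move to (4,0). |black|=4 — new cell
Step 5: on WHITE (4,0): turn R to N, flip to black, move to (3,0). |black|=5 — new cell
Step 6: on WHITE (3,0): turn R to E, flip to black, move to (3,1). |black|=6 — new cell
Step 7: on WHITE (3,1): turn R to S, flip to black, move to (4,1). |black|=7 — REVISIT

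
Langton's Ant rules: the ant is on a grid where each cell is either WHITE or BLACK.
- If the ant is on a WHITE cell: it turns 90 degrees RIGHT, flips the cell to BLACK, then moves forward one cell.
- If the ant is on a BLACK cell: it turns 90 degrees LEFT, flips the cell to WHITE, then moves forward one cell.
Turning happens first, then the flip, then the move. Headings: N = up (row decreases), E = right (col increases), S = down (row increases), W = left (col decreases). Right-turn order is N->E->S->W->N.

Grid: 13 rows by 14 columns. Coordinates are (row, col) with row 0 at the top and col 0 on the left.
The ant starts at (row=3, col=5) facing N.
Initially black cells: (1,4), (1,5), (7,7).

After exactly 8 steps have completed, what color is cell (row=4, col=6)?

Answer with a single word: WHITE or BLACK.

Step 1: on WHITE (3,5): turn R to E, flip to black, move to (3,6). |black|=4
Step 2: on WHITE (3,6): turn R to S, flip to black, move to (4,6). |black|=5
Step 3: on WHITE (4,6): turn R to W, flip to black, move to (4,5). |black|=6
Step 4: on WHITE (4,5): turn R to N, flip to black, move to (3,5). |black|=7
Step 5: on BLACK (3,5): turn L to W, flip to white, move to (3,4). |black|=6
Step 6: on WHITE (3,4): turn R to N, flip to black, move to (2,4). |black|=7
Step 7: on WHITE (2,4): turn R to E, flip to black, move to (2,5). |black|=8
Step 8: on WHITE (2,5): turn R to S, flip to black, move to (3,5). |black|=9

Answer: BLACK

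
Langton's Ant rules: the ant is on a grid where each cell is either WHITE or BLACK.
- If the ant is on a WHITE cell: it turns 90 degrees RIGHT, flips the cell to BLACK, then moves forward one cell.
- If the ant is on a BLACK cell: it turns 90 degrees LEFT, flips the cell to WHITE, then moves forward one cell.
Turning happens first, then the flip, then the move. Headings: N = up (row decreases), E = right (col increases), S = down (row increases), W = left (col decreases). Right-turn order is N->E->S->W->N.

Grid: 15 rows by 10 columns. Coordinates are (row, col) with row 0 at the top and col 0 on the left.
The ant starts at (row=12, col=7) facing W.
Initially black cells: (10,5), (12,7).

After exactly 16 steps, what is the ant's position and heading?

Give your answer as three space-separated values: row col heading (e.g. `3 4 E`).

Step 1: on BLACK (12,7): turn L to S, flip to white, move to (13,7). |black|=1
Step 2: on WHITE (13,7): turn R to W, flip to black, move to (13,6). |black|=2
Step 3: on WHITE (13,6): turn R to N, flip to black, move to (12,6). |black|=3
Step 4: on WHITE (12,6): turn R to E, flip to black, move to (12,7). |black|=4
Step 5: on WHITE (12,7): turn R to S, flip to black, move to (13,7). |black|=5
Step 6: on BLACK (13,7): turn L to E, flip to white, move to (13,8). |black|=4
Step 7: on WHITE (13,8): turn R to S, flip to black, move to (14,8). |black|=5
Step 8: on WHITE (14,8): turn R to W, flip to black, move to (14,7). |black|=6
Step 9: on WHITE (14,7): turn R to N, flip to black, move to (13,7). |black|=7
Step 10: on WHITE (13,7): turn R to E, flip to black, move to (13,8). |black|=8
Step 11: on BLACK (13,8): turn L to N, flip to white, move to (12,8). |black|=7
Step 12: on WHITE (12,8): turn R to E, flip to black, move to (12,9). |black|=8
Step 13: on WHITE (12,9): turn R to S, flip to black, move to (13,9). |black|=9
Step 14: on WHITE (13,9): turn R to W, flip to black, move to (13,8). |black|=10
Step 15: on WHITE (13,8): turn R to N, flip to black, move to (12,8). |black|=11
Step 16: on BLACK (12,8): turn L to W, flip to white, move to (12,7). |black|=10

Answer: 12 7 W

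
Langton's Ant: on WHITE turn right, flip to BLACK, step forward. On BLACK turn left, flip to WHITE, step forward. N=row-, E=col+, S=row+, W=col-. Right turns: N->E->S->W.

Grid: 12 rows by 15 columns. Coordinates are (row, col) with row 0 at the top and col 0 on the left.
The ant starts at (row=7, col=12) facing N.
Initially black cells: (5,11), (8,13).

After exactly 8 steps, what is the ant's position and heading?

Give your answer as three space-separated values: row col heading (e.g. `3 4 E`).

Step 1: on WHITE (7,12): turn R to E, flip to black, move to (7,13). |black|=3
Step 2: on WHITE (7,13): turn R to S, flip to black, move to (8,13). |black|=4
Step 3: on BLACK (8,13): turn L to E, flip to white, move to (8,14). |black|=3
Step 4: on WHITE (8,14): turn R to S, flip to black, move to (9,14). |black|=4
Step 5: on WHITE (9,14): turn R to W, flip to black, move to (9,13). |black|=5
Step 6: on WHITE (9,13): turn R to N, flip to black, move to (8,13). |black|=6
Step 7: on WHITE (8,13): turn R to E, flip to black, move to (8,14). |black|=7
Step 8: on BLACK (8,14): turn L to N, flip to white, move to (7,14). |black|=6

Answer: 7 14 N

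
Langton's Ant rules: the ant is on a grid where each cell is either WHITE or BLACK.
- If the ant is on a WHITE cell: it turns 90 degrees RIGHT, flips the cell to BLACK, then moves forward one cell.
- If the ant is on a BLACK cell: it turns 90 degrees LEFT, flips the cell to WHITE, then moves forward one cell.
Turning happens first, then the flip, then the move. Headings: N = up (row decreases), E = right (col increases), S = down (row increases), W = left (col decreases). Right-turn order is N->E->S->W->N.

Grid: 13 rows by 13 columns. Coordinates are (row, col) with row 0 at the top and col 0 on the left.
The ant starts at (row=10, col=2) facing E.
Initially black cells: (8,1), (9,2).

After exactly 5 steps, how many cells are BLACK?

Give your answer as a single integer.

Answer: 5

Derivation:
Step 1: on WHITE (10,2): turn R to S, flip to black, move to (11,2). |black|=3
Step 2: on WHITE (11,2): turn R to W, flip to black, move to (11,1). |black|=4
Step 3: on WHITE (11,1): turn R to N, flip to black, move to (10,1). |black|=5
Step 4: on WHITE (10,1): turn R to E, flip to black, move to (10,2). |black|=6
Step 5: on BLACK (10,2): turn L to N, flip to white, move to (9,2). |black|=5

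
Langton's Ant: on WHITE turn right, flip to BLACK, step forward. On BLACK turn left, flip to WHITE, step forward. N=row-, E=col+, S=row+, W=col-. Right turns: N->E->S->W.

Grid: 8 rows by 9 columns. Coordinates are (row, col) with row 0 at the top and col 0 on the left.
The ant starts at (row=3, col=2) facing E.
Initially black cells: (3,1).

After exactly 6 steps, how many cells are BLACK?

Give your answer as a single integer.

Step 1: on WHITE (3,2): turn R to S, flip to black, move to (4,2). |black|=2
Step 2: on WHITE (4,2): turn R to W, flip to black, move to (4,1). |black|=3
Step 3: on WHITE (4,1): turn R to N, flip to black, move to (3,1). |black|=4
Step 4: on BLACK (3,1): turn L to W, flip to white, move to (3,0). |black|=3
Step 5: on WHITE (3,0): turn R to N, flip to black, move to (2,0). |black|=4
Step 6: on WHITE (2,0): turn R to E, flip to black, move to (2,1). |black|=5

Answer: 5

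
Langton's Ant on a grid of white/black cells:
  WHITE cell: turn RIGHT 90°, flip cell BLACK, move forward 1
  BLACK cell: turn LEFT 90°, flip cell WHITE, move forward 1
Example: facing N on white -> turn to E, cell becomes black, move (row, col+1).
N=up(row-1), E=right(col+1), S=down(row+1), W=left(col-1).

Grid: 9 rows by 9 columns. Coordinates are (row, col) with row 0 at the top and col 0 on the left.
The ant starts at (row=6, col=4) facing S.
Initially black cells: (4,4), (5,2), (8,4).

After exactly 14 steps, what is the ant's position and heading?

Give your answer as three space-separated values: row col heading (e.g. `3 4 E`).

Answer: 5 5 N

Derivation:
Step 1: on WHITE (6,4): turn R to W, flip to black, move to (6,3). |black|=4
Step 2: on WHITE (6,3): turn R to N, flip to black, move to (5,3). |black|=5
Step 3: on WHITE (5,3): turn R to E, flip to black, move to (5,4). |black|=6
Step 4: on WHITE (5,4): turn R to S, flip to black, move to (6,4). |black|=7
Step 5: on BLACK (6,4): turn L to E, flip to white, move to (6,5). |black|=6
Step 6: on WHITE (6,5): turn R to S, flip to black, move to (7,5). |black|=7
Step 7: on WHITE (7,5): turn R to W, flip to black, move to (7,4). |black|=8
Step 8: on WHITE (7,4): turn R to N, flip to black, move to (6,4). |black|=9
Step 9: on WHITE (6,4): turn R to E, flip to black, move to (6,5). |black|=10
Step 10: on BLACK (6,5): turn L to N, flip to white, move to (5,5). |black|=9
Step 11: on WHITE (5,5): turn R to E, flip to black, move to (5,6). |black|=10
Step 12: on WHITE (5,6): turn R to S, flip to black, move to (6,6). |black|=11
Step 13: on WHITE (6,6): turn R to W, flip to black, move to (6,5). |black|=12
Step 14: on WHITE (6,5): turn R to N, flip to black, move to (5,5). |black|=13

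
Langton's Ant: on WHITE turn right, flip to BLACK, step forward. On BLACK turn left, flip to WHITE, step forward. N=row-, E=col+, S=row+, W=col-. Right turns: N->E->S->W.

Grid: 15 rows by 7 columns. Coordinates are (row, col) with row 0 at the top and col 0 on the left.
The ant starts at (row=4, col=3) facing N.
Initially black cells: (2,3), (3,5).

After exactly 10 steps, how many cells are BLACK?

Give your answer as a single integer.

Step 1: on WHITE (4,3): turn R to E, flip to black, move to (4,4). |black|=3
Step 2: on WHITE (4,4): turn R to S, flip to black, move to (5,4). |black|=4
Step 3: on WHITE (5,4): turn R to W, flip to black, move to (5,3). |black|=5
Step 4: on WHITE (5,3): turn R to N, flip to black, move to (4,3). |black|=6
Step 5: on BLACK (4,3): turn L to W, flip to white, move to (4,2). |black|=5
Step 6: on WHITE (4,2): turn R to N, flip to black, move to (3,2). |black|=6
Step 7: on WHITE (3,2): turn R to E, flip to black, move to (3,3). |black|=7
Step 8: on WHITE (3,3): turn R to S, flip to black, move to (4,3). |black|=8
Step 9: on WHITE (4,3): turn R to W, flip to black, move to (4,2). |black|=9
Step 10: on BLACK (4,2): turn L to S, flip to white, move to (5,2). |black|=8

Answer: 8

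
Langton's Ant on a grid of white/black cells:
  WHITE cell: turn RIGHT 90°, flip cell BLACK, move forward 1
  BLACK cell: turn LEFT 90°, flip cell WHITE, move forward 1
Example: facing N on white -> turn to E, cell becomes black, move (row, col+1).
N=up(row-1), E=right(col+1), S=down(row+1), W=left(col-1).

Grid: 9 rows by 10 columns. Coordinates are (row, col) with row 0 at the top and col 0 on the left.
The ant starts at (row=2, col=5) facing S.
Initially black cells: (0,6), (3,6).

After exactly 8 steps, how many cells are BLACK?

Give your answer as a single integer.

Step 1: on WHITE (2,5): turn R to W, flip to black, move to (2,4). |black|=3
Step 2: on WHITE (2,4): turn R to N, flip to black, move to (1,4). |black|=4
Step 3: on WHITE (1,4): turn R to E, flip to black, move to (1,5). |black|=5
Step 4: on WHITE (1,5): turn R to S, flip to black, move to (2,5). |black|=6
Step 5: on BLACK (2,5): turn L to E, flip to white, move to (2,6). |black|=5
Step 6: on WHITE (2,6): turn R to S, flip to black, move to (3,6). |black|=6
Step 7: on BLACK (3,6): turn L to E, flip to white, move to (3,7). |black|=5
Step 8: on WHITE (3,7): turn R to S, flip to black, move to (4,7). |black|=6

Answer: 6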